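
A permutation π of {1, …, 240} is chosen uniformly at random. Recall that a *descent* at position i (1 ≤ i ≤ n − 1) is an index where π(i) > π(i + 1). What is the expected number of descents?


Write X = Σ X_I over i = 1, …, 239, with X_I the indicator of one descent.
There are 239 indicators.
For each fixed i, the pair (π(i), π(i+1)) is a uniformly random ordered pair of distinct values from {1, …, 240}; by symmetry P[π(i) > π(i+1)] = 1/2.
By linearity: E[X] = 239 · (1/2) = (240 − 1) · (1/2) = 239/2 ≈ 119.500000.

E[X] = 239/2 = 119.500000.


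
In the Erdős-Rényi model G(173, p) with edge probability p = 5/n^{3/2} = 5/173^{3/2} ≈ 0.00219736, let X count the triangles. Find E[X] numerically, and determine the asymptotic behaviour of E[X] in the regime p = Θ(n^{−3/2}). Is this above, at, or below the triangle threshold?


Number of potential triangles: C(173, 3) = 848046.
Each occurs with probability p³ ≈ (0.00219736)³ ≈ 1.06096864e-08.
By linearity: E[X] = C(173, 3)·p³ ≈ 848046 · 1.06096864e-08 ≈ 0.008998.
Since α = 3/2 > 1, p = c/n^{3/2} = o(1/n) is below the triangle threshold p ~ 1/n. Asymptotically E[X] ~ (c³/6)·n^{3(1−α)} = (5³/6)·n^{-1.5} → 0, so by Markov's inequality G has no triangles w.h.p.

E[X] ≈ 0.008998; in regime p = Θ(1/n^{3/2}) E[X] tends to 0 (below the triangle threshold p ~ 1/n).


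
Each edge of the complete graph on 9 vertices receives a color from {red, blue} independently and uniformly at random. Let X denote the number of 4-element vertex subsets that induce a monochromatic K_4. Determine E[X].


Let X = Σ_S X_S over the C(9, 4) = 126 subsets S of size 4, where X_S = 1 if the K_4 on S is monochromatic.
For a fixed S, the K_4 on S has C(4, 2) = 6 edges. P[all 6 edges red] = (1/2)^6, and likewise for blue, so P[monochromatic] = 2·(1/2)^6 = 2^{1 − 6} = 1/32.
Summing: E[X] = C(9, 4) · 2^{1 − 6} = 126 · 1/32 = 63/16.
Numerically: E[X] ≈ 3.9375.

E[X] = C(9,4)·2^(1−C(4,2)) = 63/16 ≈ 3.9375.


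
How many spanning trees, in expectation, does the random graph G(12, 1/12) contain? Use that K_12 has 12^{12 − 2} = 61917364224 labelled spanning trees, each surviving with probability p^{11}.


K_12 has 12^{12 − 2} = 61917364224 labelled spanning trees.
For each such spanning tree H, let X_H = 1 if all 11 edges of H are present in G. Then P[X_H = 1] = p^{11} = (1/12)^{11} = 1/743008370688.
By linearity of expectation: E[X] = Σ_H E[X_H] = 61917364224 · p^{11} = 61917364224 · 1/743008370688 = 1/12.
Numerically: E[X] ≈ 0.0833.

E[X] = 61917364224 · (1/12)^{11} = 1/12 ≈ 0.0833.


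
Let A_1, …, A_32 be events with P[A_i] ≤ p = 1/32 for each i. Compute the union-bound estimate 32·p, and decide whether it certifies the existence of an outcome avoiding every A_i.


Union bound: P[∪_{i=1}^{32} A_i] ≤ Σ_i P[A_i] ≤ 32·p = 32·(1/32) = 1.
Numerically: 1 ≈ 1.000.
Is 1 < 1? NO.
Since the bound 1 is ≥ 1, the union bound is uninformative here; it does NOT by itself certify existence.

32·p = 1 ≈ 1.000; existence NOT certified by the union bound.


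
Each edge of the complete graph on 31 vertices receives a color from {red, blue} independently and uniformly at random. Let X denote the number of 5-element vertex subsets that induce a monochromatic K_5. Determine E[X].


Let X = Σ_S X_S over the C(31, 5) = 169911 subsets S of size 5, where X_S = 1 if the K_5 on S is monochromatic.
For a fixed S, the K_5 on S has C(5, 2) = 10 edges. P[all 10 edges red] = (1/2)^10, and likewise for blue, so P[monochromatic] = 2·(1/2)^10 = 2^{1 − 10} = 1/512.
By linearity: E[X] = C(31, 5) · 2^{1 − 10} = 169911 · 1/512 = 169911/512.
Numerically: E[X] ≈ 331.857422.

E[X] = C(31,5)·2^(1−C(5,2)) = 169911/512 ≈ 331.857422.


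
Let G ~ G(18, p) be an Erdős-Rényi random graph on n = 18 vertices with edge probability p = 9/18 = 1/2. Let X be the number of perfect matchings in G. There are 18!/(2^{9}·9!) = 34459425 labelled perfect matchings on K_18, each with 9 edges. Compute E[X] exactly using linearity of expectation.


K_18 has 18!/(2^{9}·9!) = 34459425 labelled perfect matchings.
For each such perfect matching H, let X_H = 1 if all 9 edges of H are present in G. Then P[X_H = 1] = p^{9} = (1/2)^{9} = 1/512.
By linearity of expectation: E[X] = Σ_H E[X_H] = 34459425 · p^{9} = 34459425 · 1/512 = 34459425/512.
Numerically: E[X] ≈ 6.73e+04.

E[X] = 34459425 · (1/2)^{9} = 34459425/512 ≈ 6.73e+04.


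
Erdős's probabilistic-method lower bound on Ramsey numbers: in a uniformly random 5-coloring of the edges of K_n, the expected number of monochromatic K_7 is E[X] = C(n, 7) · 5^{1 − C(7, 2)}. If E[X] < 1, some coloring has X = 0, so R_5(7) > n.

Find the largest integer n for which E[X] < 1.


We need C(n, 7) · 5^{1 − 21} < 1, i.e. C(n, 7) < 5^{21 − 1} = 95367431640625.
Check values of n near the boundary:
  n = 333: C(333, 7) = 84549532139028; 84549532139028 < 95367431640625? YES
  n = 334: C(334, 7) = 86359460961576; 86359460961576 < 95367431640625? YES
  n = 335: C(335, 7) = 88202498238195; 88202498238195 < 95367431640625? YES
  n = 336: C(336, 7) = 90079147136880; 90079147136880 < 95367431640625? YES
  n = 337: C(337, 7) = 91989916924632; 91989916924632 < 95367431640625? YES
  n = 338: C(338, 7) = 93935323022736; 93935323022736 < 95367431640625? YES
  n = 339: C(339, 7) = 95915887062372; 95915887062372 < 95367431640625? NO
The largest n with C(n, 7) < 95367431640625 is n = 338 (where E[X] = 93935323022736/95367431640625 ≈ 0.98498). Hence R_5(7) > 338, i.e. R_5(7) ≥ 339.

Largest n = 338; hence R_5(7) > 338.


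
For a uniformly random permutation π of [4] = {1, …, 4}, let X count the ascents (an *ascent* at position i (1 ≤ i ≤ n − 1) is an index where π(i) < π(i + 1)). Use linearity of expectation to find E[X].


Write X = Σ X_I over i = 1, …, 3, with X_I the indicator of one ascent.
There are 3 indicators.
For each fixed i, the pair (π(i), π(i+1)) is a uniformly random ordered pair of distinct values from {1, …, 4}; by symmetry P[π(i) < π(i+1)] = 1/2.
By linearity: E[X] = 3 · (1/2) = (4 − 1) · (1/2) = 3/2 ≈ 1.5000.

E[X] = 3/2 = 1.5000.


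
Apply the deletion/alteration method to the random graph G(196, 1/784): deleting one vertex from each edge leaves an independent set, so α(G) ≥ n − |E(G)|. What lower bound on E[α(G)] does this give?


E[|E(G)|] = C(196, 2)·p = 19110 · (1/784) = 195/8.
E[α(G)] ≥ n − E[|E(G)|] = 196 − 195/8 = 1373/8.
Numerically: ≈ 171.625.
(This is only a lower bound; the true E[α(G)] may be larger.)

E[α(G)] ≥ 1373/8 ≈ 171.625.


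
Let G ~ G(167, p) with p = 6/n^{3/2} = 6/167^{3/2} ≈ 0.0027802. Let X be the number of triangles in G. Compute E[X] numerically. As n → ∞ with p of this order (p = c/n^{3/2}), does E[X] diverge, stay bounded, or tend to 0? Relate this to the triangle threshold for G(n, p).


Number of potential triangles: C(167, 3) = 762355.
Each occurs with probability p³ ≈ (0.0027802)³ ≈ 2.1489664e-08.
By linearity: E[X] = C(167, 3)·p³ ≈ 762355 · 2.1489664e-08 ≈ 0.01638.
Since α = 3/2 > 1, p = c/n^{3/2} = o(1/n) is below the triangle threshold p ~ 1/n. Asymptotically E[X] ~ (c³/6)·n^{3(1−α)} = (6³/6)·n^{-1.5} → 0, so by Markov's inequality G has no triangles w.h.p.

E[X] ≈ 0.01638; in regime p = Θ(1/n^{3/2}) E[X] tends to 0 (below the triangle threshold p ~ 1/n).


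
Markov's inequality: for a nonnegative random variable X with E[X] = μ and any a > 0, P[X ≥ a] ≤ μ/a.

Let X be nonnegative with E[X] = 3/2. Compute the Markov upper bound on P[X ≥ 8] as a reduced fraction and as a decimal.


μ = E[X] = 3/2, a = 8.
Markov: P[X ≥ 8] ≤ μ/a = (3/2)/8 = 3/16.
Numerically: ≈ 0.1875.
(Since a = 8 > μ = 1.5000, the bound 3/16 is < 1 and informative.)

P[X ≥ 8] ≤ 3/16 ≈ 0.1875.


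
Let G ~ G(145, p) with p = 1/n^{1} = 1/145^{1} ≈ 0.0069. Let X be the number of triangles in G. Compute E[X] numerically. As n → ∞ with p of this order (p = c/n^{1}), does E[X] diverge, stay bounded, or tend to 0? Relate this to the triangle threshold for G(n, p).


Number of potential triangles: C(145, 3) = 497640.
Each occurs with probability p³ ≈ (0.0069)³ ≈ 3.28017e-07.
By linearity: E[X] = C(145, 3)·p³ ≈ 497640 · 3.28017e-07 ≈ 0.163.
Here α = 1, so p = 1/n is exactly at the triangle threshold p ~ 1/n. Asymptotically E[X] → c³/6 = 1³/6 = 1/6 ≈ 0.167, a bounded constant. In this regime the triangle count is asymptotically Poisson(c³/6).

E[X] ≈ 0.163; in regime p = Θ(1/n^{1}) E[X] stays bounded (at the triangle threshold p ~ 1/n).


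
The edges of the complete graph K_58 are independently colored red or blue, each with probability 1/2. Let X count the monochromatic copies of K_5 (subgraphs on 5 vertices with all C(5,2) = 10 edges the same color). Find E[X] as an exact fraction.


Let X = Σ_S X_S over the C(58, 5) = 4582116 subsets S of size 5, where X_S = 1 if the K_5 on S is monochromatic.
For a fixed S, the K_5 on S has C(5, 2) = 10 edges. P[all 10 edges red] = (1/2)^10, and likewise for blue, so P[monochromatic] = 2·(1/2)^10 = 2^{1 − 10} = 1/512.
By linearity of expectation: E[X] = C(58, 5) · 2^{1 − 10} = 4582116 · 1/512 = 1145529/128.
Numerically: E[X] ≈ 8949.445312.

E[X] = C(58,5)·2^(1−C(5,2)) = 1145529/128 ≈ 8949.445312.


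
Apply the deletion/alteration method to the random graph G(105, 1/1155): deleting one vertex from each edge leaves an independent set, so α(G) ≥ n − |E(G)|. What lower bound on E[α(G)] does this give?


E[|E(G)|] = C(105, 2)·p = 5460 · (1/1155) = 52/11.
E[α(G)] ≥ n − E[|E(G)|] = 105 − 52/11 = 1103/11.
Numerically: ≈ 100.27273.
(This is only a lower bound; the true E[α(G)] may be larger.)

E[α(G)] ≥ 1103/11 ≈ 100.27273.


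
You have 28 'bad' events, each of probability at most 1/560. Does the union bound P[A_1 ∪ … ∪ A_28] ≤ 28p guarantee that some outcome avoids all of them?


Union bound: P[∪_{i=1}^{28} A_i] ≤ Σ_i P[A_i] ≤ 28·p = 28·(1/560) = 1/20.
Numerically: 1/20 ≈ 0.050.
Is 1/20 < 1? YES.
Since P[∪ A_i] ≤ 1/20 < 1, the complement has P[∩ A_i^c] ≥ 1 − 1/20 = 19/20 > 0, so some outcome avoids every A_i.

28·p = 1/20 ≈ 0.050; existence CERTIFIED by the union bound.


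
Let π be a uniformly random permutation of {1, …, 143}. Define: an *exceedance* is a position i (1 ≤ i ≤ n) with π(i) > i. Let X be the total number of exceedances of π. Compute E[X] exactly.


Write X = Σ_{i=1}^{143} X_i, where X_i = 1_{π(i) > i}.
For each fixed i, π(i) is uniform over {1, …, 143} (marginal of a uniform permutation), so P[π(i) > i] = (n − i)/n. Summing: Σ_{i=1}^{143} (n − i)/n = (0 + 1 + … + 142)/143 = 143(143 − 1)/(2·143) = (143 − 1)/2.
Hence E[X] = Σ_{i=1}^{143} (143 − i)/143 = 71 ≈ 71.00000.

E[X] = 71 = 71.00000.


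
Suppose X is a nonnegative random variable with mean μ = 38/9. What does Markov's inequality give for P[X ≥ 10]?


μ = E[X] = 38/9, a = 10.
Markov: P[X ≥ 10] ≤ μ/a = (38/9)/10 = 19/45.
Numerically: ≈ 0.42222.
(Since a = 10 > μ = 4.22222, the bound 19/45 is < 1 and informative.)

P[X ≥ 10] ≤ 19/45 ≈ 0.42222.


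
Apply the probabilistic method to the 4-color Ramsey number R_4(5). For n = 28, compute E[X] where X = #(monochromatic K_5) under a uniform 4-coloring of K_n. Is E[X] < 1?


E[X] = C(28, 5) · 4^{1 − 10} = 98280 · 4^{−9} = 98280/262144.
As a reduced fraction: E[X] = 12285/32768 ≈ 0.374908.
Is E[X] < 1? YES.
Since E[X] < 1, there exists a 4-coloring of K_{28} with no monochromatic K_5; hence R_4(5) > 28.

E[X] = 12285/32768 ≈ 0.374908; E[X] < 1, so R_4(5) > 28.


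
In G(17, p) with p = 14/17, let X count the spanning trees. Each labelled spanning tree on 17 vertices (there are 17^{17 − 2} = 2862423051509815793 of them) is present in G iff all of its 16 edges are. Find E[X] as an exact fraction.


K_17 has 17^{17 − 2} = 2862423051509815793 labelled spanning trees.
For each such spanning tree H, let X_H = 1 if all 16 edges of H are present in G. Then P[X_H = 1] = p^{16} = (14/17)^{16} = 2177953337809371136/48661191875666868481.
Summing the indicators: E[X] = Σ_H E[X_H] = 2862423051509815793 · p^{16} = 2862423051509815793 · 2177953337809371136/48661191875666868481 = 2177953337809371136/17.
Numerically: E[X] ≈ 1.2811e+17.

E[X] = 2862423051509815793 · (14/17)^{16} = 2177953337809371136/17 ≈ 1.2811e+17.


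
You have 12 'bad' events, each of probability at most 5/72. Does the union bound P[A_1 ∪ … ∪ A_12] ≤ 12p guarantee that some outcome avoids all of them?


Union bound: P[∪_{i=1}^{12} A_i] ≤ Σ_i P[A_i] ≤ 12·p = 12·(5/72) = 5/6.
Numerically: 5/6 ≈ 0.8333333.
Is 5/6 < 1? YES.
Since P[∪ A_i] ≤ 5/6 < 1, the complement has P[∩ A_i^c] ≥ 1 − 5/6 = 1/6 > 0, so some outcome avoids every A_i.

12·p = 5/6 ≈ 0.8333333; existence CERTIFIED by the union bound.


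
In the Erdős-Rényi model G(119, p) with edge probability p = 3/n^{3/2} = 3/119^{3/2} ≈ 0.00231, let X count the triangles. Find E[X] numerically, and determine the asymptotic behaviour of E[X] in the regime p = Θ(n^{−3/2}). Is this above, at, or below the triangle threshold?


Number of potential triangles: C(119, 3) = 273819.
Each occurs with probability p³ ≈ (0.00231)³ ≈ 1.23425e-08.
By linearity: E[X] = C(119, 3)·p³ ≈ 273819 · 1.23425e-08 ≈ 0.003.
Since α = 3/2 > 1, p = c/n^{3/2} = o(1/n) is below the triangle threshold p ~ 1/n. Asymptotically E[X] ~ (c³/6)·n^{3(1−α)} = (3³/6)·n^{-1.5} → 0, so by Markov's inequality G has no triangles w.h.p.

E[X] ≈ 0.003; in regime p = Θ(1/n^{3/2}) E[X] tends to 0 (below the triangle threshold p ~ 1/n).


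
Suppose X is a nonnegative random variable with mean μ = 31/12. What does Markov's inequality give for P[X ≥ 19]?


μ = E[X] = 31/12, a = 19.
Markov: P[X ≥ 19] ≤ μ/a = (31/12)/19 = 31/228.
Numerically: ≈ 0.13596.
(Since a = 19 > μ = 2.58333, the bound 31/228 is < 1 and informative.)

P[X ≥ 19] ≤ 31/228 ≈ 0.13596.


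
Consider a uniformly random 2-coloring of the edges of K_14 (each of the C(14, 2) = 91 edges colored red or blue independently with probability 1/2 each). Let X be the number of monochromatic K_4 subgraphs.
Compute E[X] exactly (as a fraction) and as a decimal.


Let X = Σ_S X_S over the C(14, 4) = 1001 subsets S of size 4, where X_S = 1 if the K_4 on S is monochromatic.
For a fixed S, the K_4 on S has C(4, 2) = 6 edges. P[all 6 edges red] = (1/2)^6, and likewise for blue, so P[monochromatic] = 2·(1/2)^6 = 2^{1 − 6} = 1/32.
By linearity of expectation: E[X] = C(14, 4) · 2^{1 − 6} = 1001 · 1/32 = 1001/32.
Numerically: E[X] ≈ 31.28125.

E[X] = C(14,4)·2^(1−C(4,2)) = 1001/32 ≈ 31.28125.


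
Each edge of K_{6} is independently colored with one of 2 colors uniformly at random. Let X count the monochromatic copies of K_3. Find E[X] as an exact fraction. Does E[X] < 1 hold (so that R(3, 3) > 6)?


E[X] = C(6, 3) · 2^{1 − 3} = 20 · 2^{−2} = 20/4.
As a reduced fraction: E[X] = 5 ≈ 5.000000.
Is E[X] < 1? NO.
Since E[X] ≥ 1, the first-moment bound is inconclusive at n = 6; it does NOT by itself certify R(3, 3) > 6.

E[X] = 5 ≈ 5.000000; E[X] ≥ 1; first-moment method inconclusive here.


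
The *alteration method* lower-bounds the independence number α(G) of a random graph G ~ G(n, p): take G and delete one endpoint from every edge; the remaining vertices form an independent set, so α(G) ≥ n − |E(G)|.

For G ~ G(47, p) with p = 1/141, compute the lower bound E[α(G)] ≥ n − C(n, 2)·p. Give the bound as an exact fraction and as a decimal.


E[|E(G)|] = C(47, 2)·p = 1081 · (1/141) = 23/3.
E[α(G)] ≥ n − E[|E(G)|] = 47 − 23/3 = 118/3.
Numerically: ≈ 39.333333.
(This is only a lower bound; the true E[α(G)] may be larger.)

E[α(G)] ≥ 118/3 ≈ 39.333333.


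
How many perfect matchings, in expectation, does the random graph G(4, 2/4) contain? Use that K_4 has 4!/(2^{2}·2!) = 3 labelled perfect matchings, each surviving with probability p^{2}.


K_4 has 4!/(2^{2}·2!) = 3 labelled perfect matchings.
For each such perfect matching H, let X_H = 1 if all 2 edges of H are present in G. Then P[X_H = 1] = p^{2} = (1/2)^{2} = 1/4.
By linearity of expectation: E[X] = Σ_H E[X_H] = 3 · p^{2} = 3 · 1/4 = 3/4.
Numerically: E[X] ≈ 0.75.

E[X] = 3 · (1/2)^{2} = 3/4 ≈ 0.75.


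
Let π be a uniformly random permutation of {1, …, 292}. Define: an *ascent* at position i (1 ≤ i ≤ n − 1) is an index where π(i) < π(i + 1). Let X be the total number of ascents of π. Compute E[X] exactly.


Write X = Σ X_I over i = 1, …, 291, with X_I the indicator of one ascent.
There are 291 indicators.
For each fixed i, the pair (π(i), π(i+1)) is a uniformly random ordered pair of distinct values from {1, …, 292}; by symmetry P[π(i) < π(i+1)] = 1/2.
By linearity: E[X] = 291 · (1/2) = (292 − 1) · (1/2) = 291/2 ≈ 145.500000.

E[X] = 291/2 = 145.500000.


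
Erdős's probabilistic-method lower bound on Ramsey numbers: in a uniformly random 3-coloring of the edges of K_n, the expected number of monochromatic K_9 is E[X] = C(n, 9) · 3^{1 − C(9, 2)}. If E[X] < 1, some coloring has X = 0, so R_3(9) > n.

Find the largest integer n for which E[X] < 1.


We need C(n, 9) · 3^{1 − 36} < 1, i.e. C(n, 9) < 3^{36 − 1} = 50031545098999707.
Check values of n near the boundary:
  n = 297: C(297, 9) = 43842345008337645; 43842345008337645 < 50031545098999707? YES
  n = 298: C(298, 9) = 45207677551849890; 45207677551849890 < 50031545098999707? YES
  n = 299: C(299, 9) = 46610674441390059; 46610674441390059 < 50031545098999707? YES
  n = 300: C(300, 9) = 48052241692154700; 48052241692154700 < 50031545098999707? YES
  n = 301: C(301, 9) = 49533303936090975; 49533303936090975 < 50031545098999707? YES
  n = 302: C(302, 9) = 51054804739588650; 51054804739588650 < 50031545098999707? NO
  n = 303: C(303, 9) = 52617706925494425; 52617706925494425 < 50031545098999707? NO
  n = 304: C(304, 9) = 54222992899492560; 54222992899492560 < 50031545098999707? NO
The largest n with C(n, 9) < 50031545098999707 is n = 301 (where E[X] = 16511101312030325/16677181699666569 ≈ 0.990041). Hence R_3(9) > 301, i.e. R_3(9) ≥ 302.

Largest n = 301; hence R_3(9) > 301.


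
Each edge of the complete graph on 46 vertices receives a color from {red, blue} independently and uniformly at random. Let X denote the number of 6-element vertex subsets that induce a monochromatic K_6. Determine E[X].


Let X = Σ_S X_S over the C(46, 6) = 9366819 subsets S of size 6, where X_S = 1 if the K_6 on S is monochromatic.
For a fixed S, the K_6 on S has C(6, 2) = 15 edges. P[all 15 edges red] = (1/2)^15, and likewise for blue, so P[monochromatic] = 2·(1/2)^15 = 2^{1 − 15} = 1/16384.
By linearity: E[X] = C(46, 6) · 2^{1 − 15} = 9366819 · 1/16384 = 9366819/16384.
Numerically: E[X] ≈ 571.705261.

E[X] = C(46,6)·2^(1−C(6,2)) = 9366819/16384 ≈ 571.705261.


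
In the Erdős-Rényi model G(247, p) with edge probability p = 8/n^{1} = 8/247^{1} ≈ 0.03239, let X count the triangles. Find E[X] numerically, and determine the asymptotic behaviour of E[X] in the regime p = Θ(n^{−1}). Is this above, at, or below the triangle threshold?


Number of potential triangles: C(247, 3) = 2481115.
Each occurs with probability p³ ≈ (0.03239)³ ≈ 3.397654e-05.
By linearity: E[X] = C(247, 3)·p³ ≈ 2481115 · 3.397654e-05 ≈ 84.2997.
Here α = 1, so p = 8/n is exactly at the triangle threshold p ~ 1/n. Asymptotically E[X] → c³/6 = 8³/6 = 256/3 ≈ 85.3333, a bounded constant. In this regime the triangle count is asymptotically Poisson(c³/6).

E[X] ≈ 84.2997; in regime p = Θ(1/n^{1}) E[X] stays bounded (at the triangle threshold p ~ 1/n).


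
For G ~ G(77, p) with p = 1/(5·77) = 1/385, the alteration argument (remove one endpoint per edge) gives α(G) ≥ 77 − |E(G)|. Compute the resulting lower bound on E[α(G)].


E[|E(G)|] = C(77, 2)·p = 2926 · (1/385) = 38/5.
E[α(G)] ≥ n − E[|E(G)|] = 77 − 38/5 = 347/5.
Numerically: ≈ 69.40000.
(This is only a lower bound; the true E[α(G)] may be larger.)

E[α(G)] ≥ 347/5 ≈ 69.40000.


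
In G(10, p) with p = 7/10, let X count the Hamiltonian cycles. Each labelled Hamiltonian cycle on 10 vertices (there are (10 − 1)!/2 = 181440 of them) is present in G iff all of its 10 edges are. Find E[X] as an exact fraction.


K_10 has (10 − 1)!/2 = 181440 labelled Hamiltonian cycles.
For each such Hamiltonian cycle H, let X_H = 1 if all 10 edges of H are present in G. Then P[X_H = 1] = p^{10} = (7/10)^{10} = 282475249/10000000000.
By linearity of expectation: E[X] = Σ_H E[X_H] = 181440 · p^{10} = 181440 · 282475249/10000000000 = 160163466183/31250000.
Numerically: E[X] ≈ 5125.2.

E[X] = 181440 · (7/10)^{10} = 160163466183/31250000 ≈ 5125.2.


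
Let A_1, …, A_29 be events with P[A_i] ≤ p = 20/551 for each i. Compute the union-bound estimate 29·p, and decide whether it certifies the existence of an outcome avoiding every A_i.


Union bound: P[∪_{i=1}^{29} A_i] ≤ Σ_i P[A_i] ≤ 29·p = 29·(20/551) = 20/19.
Numerically: 20/19 ≈ 1.053.
Is 20/19 < 1? NO.
Since the bound 20/19 is ≥ 1, the union bound is uninformative here; it does NOT by itself certify existence.

29·p = 20/19 ≈ 1.053; existence NOT certified by the union bound.


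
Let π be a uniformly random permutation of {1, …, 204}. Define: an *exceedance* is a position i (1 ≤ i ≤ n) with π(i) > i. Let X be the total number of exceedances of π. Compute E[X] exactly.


Write X = Σ_{i=1}^{204} X_i, where X_i = 1_{π(i) > i}.
For each fixed i, π(i) is uniform over {1, …, 204} (marginal of a uniform permutation), so P[π(i) > i] = (n − i)/n. Summing: Σ_{i=1}^{204} (n − i)/n = (0 + 1 + … + 203)/204 = 204(204 − 1)/(2·204) = (204 − 1)/2.
Hence E[X] = Σ_{i=1}^{204} (204 − i)/204 = 203/2 ≈ 101.500000.

E[X] = 203/2 = 101.500000.


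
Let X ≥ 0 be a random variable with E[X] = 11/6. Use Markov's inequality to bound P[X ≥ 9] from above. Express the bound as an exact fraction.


μ = E[X] = 11/6, a = 9.
Markov: P[X ≥ 9] ≤ μ/a = (11/6)/9 = 11/54.
Numerically: ≈ 0.204.
(Since a = 9 > μ = 1.833, the bound 11/54 is < 1 and informative.)

P[X ≥ 9] ≤ 11/54 ≈ 0.204.


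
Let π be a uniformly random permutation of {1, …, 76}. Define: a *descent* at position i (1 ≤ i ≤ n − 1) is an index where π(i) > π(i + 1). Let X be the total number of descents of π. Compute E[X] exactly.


Write X = Σ X_I over i = 1, …, 75, with X_I the indicator of one descent.
There are 75 indicators.
For each fixed i, the pair (π(i), π(i+1)) is a uniformly random ordered pair of distinct values from {1, …, 76}; by symmetry P[π(i) > π(i+1)] = 1/2.
By linearity: E[X] = 75 · (1/2) = (76 − 1) · (1/2) = 75/2 ≈ 37.5000.

E[X] = 75/2 = 37.5000.


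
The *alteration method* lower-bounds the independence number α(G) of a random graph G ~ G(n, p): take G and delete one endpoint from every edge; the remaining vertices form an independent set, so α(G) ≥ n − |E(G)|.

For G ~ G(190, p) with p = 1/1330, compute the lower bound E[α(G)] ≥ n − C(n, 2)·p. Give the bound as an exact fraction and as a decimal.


E[|E(G)|] = C(190, 2)·p = 17955 · (1/1330) = 27/2.
E[α(G)] ≥ n − E[|E(G)|] = 190 − 27/2 = 353/2.
Numerically: ≈ 176.500000.
(This is only a lower bound; the true E[α(G)] may be larger.)

E[α(G)] ≥ 353/2 ≈ 176.500000.


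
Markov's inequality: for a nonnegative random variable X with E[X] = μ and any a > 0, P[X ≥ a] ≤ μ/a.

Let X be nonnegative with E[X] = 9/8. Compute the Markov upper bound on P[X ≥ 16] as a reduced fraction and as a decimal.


μ = E[X] = 9/8, a = 16.
Markov: P[X ≥ 16] ≤ μ/a = (9/8)/16 = 9/128.
Numerically: ≈ 0.070.
(Since a = 16 > μ = 1.125, the bound 9/128 is < 1 and informative.)

P[X ≥ 16] ≤ 9/128 ≈ 0.070.


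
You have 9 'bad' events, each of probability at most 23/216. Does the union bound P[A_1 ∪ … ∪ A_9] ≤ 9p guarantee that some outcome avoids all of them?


Union bound: P[∪_{i=1}^{9} A_i] ≤ Σ_i P[A_i] ≤ 9·p = 9·(23/216) = 23/24.
Numerically: 23/24 ≈ 0.9583.
Is 23/24 < 1? YES.
Since P[∪ A_i] ≤ 23/24 < 1, the complement has P[∩ A_i^c] ≥ 1 − 23/24 = 1/24 > 0, so some outcome avoids every A_i.

9·p = 23/24 ≈ 0.9583; existence CERTIFIED by the union bound.


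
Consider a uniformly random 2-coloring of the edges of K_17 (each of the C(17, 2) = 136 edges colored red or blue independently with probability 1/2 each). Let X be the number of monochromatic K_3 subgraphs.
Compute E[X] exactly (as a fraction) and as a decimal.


Let X = Σ_S X_S over the C(17, 3) = 680 subsets S of size 3, where X_S = 1 if the K_3 on S is monochromatic.
For a fixed S, the K_3 on S has C(3, 2) = 3 edges. P[all 3 edges red] = (1/2)^3, and likewise for blue, so P[monochromatic] = 2·(1/2)^3 = 2^{1 − 3} = 1/4.
Summing: E[X] = C(17, 3) · 2^{1 − 3} = 680 · 1/4 = 170.
Numerically: E[X] ≈ 170.000000.

E[X] = C(17,3)·2^(1−C(3,2)) = 170 ≈ 170.000000.


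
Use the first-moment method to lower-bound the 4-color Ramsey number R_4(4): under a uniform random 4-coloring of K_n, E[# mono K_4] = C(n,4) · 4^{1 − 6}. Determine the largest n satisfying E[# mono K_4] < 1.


We need C(n, 4) · 4^{1 − 6} < 1, i.e. C(n, 4) < 4^{6 − 1} = 1024.
Check values of n near the boundary:
  n = 12: C(12, 4) = 495; 495 < 1024? YES
  n = 13: C(13, 4) = 715; 715 < 1024? YES
  n = 14: C(14, 4) = 1001; 1001 < 1024? YES
  n = 15: C(15, 4) = 1365; 1365 < 1024? NO
  n = 16: C(16, 4) = 1820; 1820 < 1024? NO
The largest n with C(n, 4) < 1024 is n = 14 (where E[X] = 1001/1024 ≈ 0.978). Hence R_4(4) > 14, i.e. R_4(4) ≥ 15.

Largest n = 14; hence R_4(4) > 14.


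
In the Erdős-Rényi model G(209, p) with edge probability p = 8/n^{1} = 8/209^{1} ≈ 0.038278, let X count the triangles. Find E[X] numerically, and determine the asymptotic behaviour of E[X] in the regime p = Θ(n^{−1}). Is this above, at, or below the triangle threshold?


Number of potential triangles: C(209, 3) = 1499784.
Each occurs with probability p³ ≈ (0.038278)³ ≈ 5.6082983e-05.
By linearity: E[X] = C(209, 3)·p³ ≈ 1499784 · 5.6082983e-05 ≈ 84.11236.
Here α = 1, so p = 8/n is exactly at the triangle threshold p ~ 1/n. Asymptotically E[X] → c³/6 = 8³/6 = 256/3 ≈ 85.33333, a bounded constant. In this regime the triangle count is asymptotically Poisson(c³/6).

E[X] ≈ 84.11236; in regime p = Θ(1/n^{1}) E[X] stays bounded (at the triangle threshold p ~ 1/n).


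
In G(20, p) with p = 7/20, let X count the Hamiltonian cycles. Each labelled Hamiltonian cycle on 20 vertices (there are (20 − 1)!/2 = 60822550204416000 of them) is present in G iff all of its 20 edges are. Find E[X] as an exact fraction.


K_20 has (20 − 1)!/2 = 60822550204416000 labelled Hamiltonian cycles.
For each such Hamiltonian cycle H, let X_H = 1 if all 20 edges of H are present in G. Then P[X_H = 1] = p^{20} = (7/20)^{20} = 79792266297612001/104857600000000000000000000.
By linearity: E[X] = Σ_H E[X_H] = 60822550204416000 · p^{20} = 60822550204416000 · 79792266297612001/104857600000000000000000000 = 1184855742873690605203907421/25600000000000000000.
Numerically: E[X] ≈ 4.62834e+07.

E[X] = 60822550204416000 · (7/20)^{20} = 1184855742873690605203907421/25600000000000000000 ≈ 4.62834e+07.


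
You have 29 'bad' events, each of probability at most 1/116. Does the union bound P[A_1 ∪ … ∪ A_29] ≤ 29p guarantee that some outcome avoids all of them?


Union bound: P[∪_{i=1}^{29} A_i] ≤ Σ_i P[A_i] ≤ 29·p = 29·(1/116) = 1/4.
Numerically: 1/4 ≈ 0.250000.
Is 1/4 < 1? YES.
Since P[∪ A_i] ≤ 1/4 < 1, the complement has P[∩ A_i^c] ≥ 1 − 1/4 = 3/4 > 0, so some outcome avoids every A_i.

29·p = 1/4 ≈ 0.250000; existence CERTIFIED by the union bound.


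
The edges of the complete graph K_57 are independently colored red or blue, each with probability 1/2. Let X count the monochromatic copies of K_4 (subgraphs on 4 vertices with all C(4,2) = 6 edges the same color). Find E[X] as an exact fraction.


Let X = Σ_S X_S over the C(57, 4) = 395010 subsets S of size 4, where X_S = 1 if the K_4 on S is monochromatic.
For a fixed S, the K_4 on S has C(4, 2) = 6 edges. P[all 6 edges red] = (1/2)^6, and likewise for blue, so P[monochromatic] = 2·(1/2)^6 = 2^{1 − 6} = 1/32.
Summing: E[X] = C(57, 4) · 2^{1 − 6} = 395010 · 1/32 = 197505/16.
Numerically: E[X] ≈ 12344.062.

E[X] = C(57,4)·2^(1−C(4,2)) = 197505/16 ≈ 12344.062.


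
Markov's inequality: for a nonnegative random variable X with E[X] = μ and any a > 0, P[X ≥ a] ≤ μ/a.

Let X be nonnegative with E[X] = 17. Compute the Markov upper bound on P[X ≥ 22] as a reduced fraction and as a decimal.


μ = E[X] = 17, a = 22.
Markov: P[X ≥ 22] ≤ μ/a = (17)/22 = 17/22.
Numerically: ≈ 0.77273.
(Since a = 22 > μ = 17.00000, the bound 17/22 is < 1 and informative.)

P[X ≥ 22] ≤ 17/22 ≈ 0.77273.


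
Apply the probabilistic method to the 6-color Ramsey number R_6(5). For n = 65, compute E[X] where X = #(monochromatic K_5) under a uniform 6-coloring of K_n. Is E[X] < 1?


E[X] = C(65, 5) · 6^{1 − 10} = 8259888 · 6^{−9} = 8259888/10077696.
As a reduced fraction: E[X] = 172081/209952 ≈ 0.820.
Is E[X] < 1? YES.
Since E[X] < 1, there exists a 6-coloring of K_{65} with no monochromatic K_5; hence R_6(5) > 65.

E[X] = 172081/209952 ≈ 0.820; E[X] < 1, so R_6(5) > 65.


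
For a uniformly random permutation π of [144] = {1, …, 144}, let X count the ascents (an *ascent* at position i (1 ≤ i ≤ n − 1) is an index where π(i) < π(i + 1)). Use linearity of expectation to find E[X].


Write X = Σ X_I over i = 1, …, 143, with X_I the indicator of one ascent.
There are 143 indicators.
For each fixed i, the pair (π(i), π(i+1)) is a uniformly random ordered pair of distinct values from {1, …, 144}; by symmetry P[π(i) < π(i+1)] = 1/2.
By linearity: E[X] = 143 · (1/2) = (144 − 1) · (1/2) = 143/2 ≈ 71.500000.

E[X] = 143/2 = 71.500000.


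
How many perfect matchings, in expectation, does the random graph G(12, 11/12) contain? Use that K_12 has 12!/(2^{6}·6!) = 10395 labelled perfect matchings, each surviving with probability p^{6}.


K_12 has 12!/(2^{6}·6!) = 10395 labelled perfect matchings.
For each such perfect matching H, let X_H = 1 if all 6 edges of H are present in G. Then P[X_H = 1] = p^{6} = (11/12)^{6} = 1771561/2985984.
Summing the indicators: E[X] = Σ_H E[X_H] = 10395 · p^{6} = 10395 · 1771561/2985984 = 682050985/110592.
Numerically: E[X] ≈ 6167.3.

E[X] = 10395 · (11/12)^{6} = 682050985/110592 ≈ 6167.3.


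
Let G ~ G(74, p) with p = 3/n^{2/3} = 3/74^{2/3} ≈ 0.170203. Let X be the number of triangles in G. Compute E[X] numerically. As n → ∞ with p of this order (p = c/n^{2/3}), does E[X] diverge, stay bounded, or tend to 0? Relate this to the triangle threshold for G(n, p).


Number of potential triangles: C(74, 3) = 64824.
Each occurs with probability p³ ≈ (0.170203)³ ≈ 4.93060628e-03.
By linearity: E[X] = C(74, 3)·p³ ≈ 64824 · 4.93060628e-03 ≈ 319.621622.
Since α = 2/3 < 1, p = c/n^{2/3} ≫ 1/n is above the triangle threshold p ~ 1/n. Asymptotically E[X] ~ (c³/6)·n^{3(1−α)} = (3³/6)·n^{1} → ∞; triangles are abundant w.h.p.

E[X] ≈ 319.621622; in regime p = Θ(1/n^{2/3}) E[X] diverges (above the triangle threshold p ~ 1/n).


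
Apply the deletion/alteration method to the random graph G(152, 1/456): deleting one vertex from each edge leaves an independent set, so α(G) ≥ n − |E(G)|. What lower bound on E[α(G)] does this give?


E[|E(G)|] = C(152, 2)·p = 11476 · (1/456) = 151/6.
E[α(G)] ≥ n − E[|E(G)|] = 152 − 151/6 = 761/6.
Numerically: ≈ 126.83333.
(This is only a lower bound; the true E[α(G)] may be larger.)

E[α(G)] ≥ 761/6 ≈ 126.83333.


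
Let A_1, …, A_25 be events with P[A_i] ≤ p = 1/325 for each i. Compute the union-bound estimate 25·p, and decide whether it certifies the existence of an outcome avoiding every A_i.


Union bound: P[∪_{i=1}^{25} A_i] ≤ Σ_i P[A_i] ≤ 25·p = 25·(1/325) = 1/13.
Numerically: 1/13 ≈ 0.076923.
Is 1/13 < 1? YES.
Since P[∪ A_i] ≤ 1/13 < 1, the complement has P[∩ A_i^c] ≥ 1 − 1/13 = 12/13 > 0, so some outcome avoids every A_i.

25·p = 1/13 ≈ 0.076923; existence CERTIFIED by the union bound.


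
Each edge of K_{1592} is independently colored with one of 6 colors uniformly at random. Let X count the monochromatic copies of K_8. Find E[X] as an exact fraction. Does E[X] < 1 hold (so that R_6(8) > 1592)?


E[X] = C(1592, 8) · 6^{1 − 28} = 1005480414540892933435 · 6^{−27} = 1005480414540892933435/1023490369077469249536.
As a reduced fraction: E[X] = 1005480414540892933435/1023490369077469249536 ≈ 0.982.
Is E[X] < 1? YES.
Since E[X] < 1, there exists a 6-coloring of K_{1592} with no monochromatic K_8; hence R_6(8) > 1592.

E[X] = 1005480414540892933435/1023490369077469249536 ≈ 0.982; E[X] < 1, so R_6(8) > 1592.


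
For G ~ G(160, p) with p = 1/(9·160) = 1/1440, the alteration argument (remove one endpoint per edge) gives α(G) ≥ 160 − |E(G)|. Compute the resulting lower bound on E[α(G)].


E[|E(G)|] = C(160, 2)·p = 12720 · (1/1440) = 53/6.
E[α(G)] ≥ n − E[|E(G)|] = 160 − 53/6 = 907/6.
Numerically: ≈ 151.167.
(This is only a lower bound; the true E[α(G)] may be larger.)

E[α(G)] ≥ 907/6 ≈ 151.167.


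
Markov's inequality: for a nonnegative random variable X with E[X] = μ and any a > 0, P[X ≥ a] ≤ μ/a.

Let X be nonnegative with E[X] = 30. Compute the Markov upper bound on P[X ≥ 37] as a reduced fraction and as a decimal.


μ = E[X] = 30, a = 37.
Markov: P[X ≥ 37] ≤ μ/a = (30)/37 = 30/37.
Numerically: ≈ 0.811.
(Since a = 37 > μ = 30.000, the bound 30/37 is < 1 and informative.)

P[X ≥ 37] ≤ 30/37 ≈ 0.811.


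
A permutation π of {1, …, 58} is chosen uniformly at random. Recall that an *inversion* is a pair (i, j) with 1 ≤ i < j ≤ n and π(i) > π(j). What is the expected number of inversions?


Write X = Σ X_I over the C(58, 2) = 1653 pairs i < j, with X_I the indicator of one inversion.
There are 1653 indicators.
For each fixed pair i < j, the values π(i) and π(j) are two distinct elements of {1, …, 58} in uniformly random order; by symmetry P[π(i) > π(j)] = 1/2.
By linearity: E[X] = 1653 · (1/2) = C(58, 2) · (1/2) = 1653/2 = 1653/2 ≈ 826.50000.

E[X] = 1653/2 = 826.50000.


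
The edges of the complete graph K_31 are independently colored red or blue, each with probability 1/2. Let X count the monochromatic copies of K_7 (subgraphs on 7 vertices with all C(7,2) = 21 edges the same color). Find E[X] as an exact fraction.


Let X = Σ_S X_S over the C(31, 7) = 2629575 subsets S of size 7, where X_S = 1 if the K_7 on S is monochromatic.
For a fixed S, the K_7 on S has C(7, 2) = 21 edges. P[all 21 edges red] = (1/2)^21, and likewise for blue, so P[monochromatic] = 2·(1/2)^21 = 2^{1 − 21} = 1/1048576.
Summing: E[X] = C(31, 7) · 2^{1 − 21} = 2629575 · 1/1048576 = 2629575/1048576.
Numerically: E[X] ≈ 2.508.

E[X] = C(31,7)·2^(1−C(7,2)) = 2629575/1048576 ≈ 2.508.


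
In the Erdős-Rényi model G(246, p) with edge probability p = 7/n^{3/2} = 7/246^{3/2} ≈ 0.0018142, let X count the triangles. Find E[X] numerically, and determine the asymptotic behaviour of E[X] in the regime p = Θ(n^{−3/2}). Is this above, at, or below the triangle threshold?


Number of potential triangles: C(246, 3) = 2450980.
Each occurs with probability p³ ≈ (0.0018142)³ ≈ 5.9715371e-09.
By linearity: E[X] = C(246, 3)·p³ ≈ 2450980 · 5.9715371e-09 ≈ 0.01464.
Since α = 3/2 > 1, p = c/n^{3/2} = o(1/n) is below the triangle threshold p ~ 1/n. Asymptotically E[X] ~ (c³/6)·n^{3(1−α)} = (7³/6)·n^{-1.5} → 0, so by Markov's inequality G has no triangles w.h.p.

E[X] ≈ 0.01464; in regime p = Θ(1/n^{3/2}) E[X] tends to 0 (below the triangle threshold p ~ 1/n).


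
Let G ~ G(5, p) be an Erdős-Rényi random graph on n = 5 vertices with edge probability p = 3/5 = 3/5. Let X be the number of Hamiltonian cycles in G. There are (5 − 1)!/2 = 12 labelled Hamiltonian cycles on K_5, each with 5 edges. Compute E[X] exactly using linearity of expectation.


K_5 has (5 − 1)!/2 = 12 labelled Hamiltonian cycles.
For each such Hamiltonian cycle H, let X_H = 1 if all 5 edges of H are present in G. Then P[X_H = 1] = p^{5} = (3/5)^{5} = 243/3125.
Summing the indicators: E[X] = Σ_H E[X_H] = 12 · p^{5} = 12 · 243/3125 = 2916/3125.
Numerically: E[X] ≈ 0.93312.

E[X] = 12 · (3/5)^{5} = 2916/3125 ≈ 0.93312.


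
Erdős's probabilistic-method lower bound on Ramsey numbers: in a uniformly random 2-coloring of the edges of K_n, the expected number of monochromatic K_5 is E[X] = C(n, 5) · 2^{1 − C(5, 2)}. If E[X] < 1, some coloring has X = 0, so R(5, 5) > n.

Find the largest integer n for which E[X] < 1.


We need C(n, 5) · 2^{1 − 10} < 1, i.e. C(n, 5) < 2^{10 − 1} = 512.
Check values of n near the boundary:
  n = 9: C(9, 5) = 126; 126 < 512? YES
  n = 10: C(10, 5) = 252; 252 < 512? YES
  n = 11: C(11, 5) = 462; 462 < 512? YES
  n = 12: C(12, 5) = 792; 792 < 512? NO
  n = 13: C(13, 5) = 1287; 1287 < 512? NO
  n = 14: C(14, 5) = 2002; 2002 < 512? NO
The largest n with C(n, 5) < 512 is n = 11 (where E[X] = 231/256 ≈ 0.90234). Hence R(5, 5) > 11, i.e. R(5, 5) ≥ 12.

Largest n = 11; hence R(5, 5) > 11.


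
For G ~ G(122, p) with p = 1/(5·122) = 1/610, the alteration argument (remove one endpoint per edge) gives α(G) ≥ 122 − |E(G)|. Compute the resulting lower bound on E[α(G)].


E[|E(G)|] = C(122, 2)·p = 7381 · (1/610) = 121/10.
E[α(G)] ≥ n − E[|E(G)|] = 122 − 121/10 = 1099/10.
Numerically: ≈ 109.900000.
(This is only a lower bound; the true E[α(G)] may be larger.)

E[α(G)] ≥ 1099/10 ≈ 109.900000.


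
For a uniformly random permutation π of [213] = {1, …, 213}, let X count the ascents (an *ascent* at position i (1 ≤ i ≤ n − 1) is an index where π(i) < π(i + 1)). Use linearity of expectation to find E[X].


Write X = Σ X_I over i = 1, …, 212, with X_I the indicator of one ascent.
There are 212 indicators.
For each fixed i, the pair (π(i), π(i+1)) is a uniformly random ordered pair of distinct values from {1, …, 213}; by symmetry P[π(i) < π(i+1)] = 1/2.
By linearity: E[X] = 212 · (1/2) = (213 − 1) · (1/2) = 106 ≈ 106.000000.

E[X] = 106 = 106.000000.


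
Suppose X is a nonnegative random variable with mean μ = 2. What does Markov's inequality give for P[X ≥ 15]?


μ = E[X] = 2, a = 15.
Markov: P[X ≥ 15] ≤ μ/a = (2)/15 = 2/15.
Numerically: ≈ 0.133333.
(Since a = 15 > μ = 2.000000, the bound 2/15 is < 1 and informative.)

P[X ≥ 15] ≤ 2/15 ≈ 0.133333.


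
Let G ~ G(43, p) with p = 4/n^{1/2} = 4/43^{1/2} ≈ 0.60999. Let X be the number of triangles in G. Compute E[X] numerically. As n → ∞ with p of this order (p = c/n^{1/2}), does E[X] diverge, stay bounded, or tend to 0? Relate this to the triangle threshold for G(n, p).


Number of potential triangles: C(43, 3) = 12341.
Each occurs with probability p³ ≈ (0.60999)³ ≈ 2.2697462e-01.
By linearity: E[X] = C(43, 3)·p³ ≈ 12341 · 2.2697462e-01 ≈ 2801.09374.
Since α = 1/2 < 1, p = c/n^{1/2} ≫ 1/n is above the triangle threshold p ~ 1/n. Asymptotically E[X] ~ (c³/6)·n^{3(1−α)} = (4³/6)·n^{1.5} → ∞; triangles are abundant w.h.p.

E[X] ≈ 2801.09374; in regime p = Θ(1/n^{1/2}) E[X] diverges (above the triangle threshold p ~ 1/n).


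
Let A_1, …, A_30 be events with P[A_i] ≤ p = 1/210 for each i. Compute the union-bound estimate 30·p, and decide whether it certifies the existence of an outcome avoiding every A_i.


Union bound: P[∪_{i=1}^{30} A_i] ≤ Σ_i P[A_i] ≤ 30·p = 30·(1/210) = 1/7.
Numerically: 1/7 ≈ 0.1428571.
Is 1/7 < 1? YES.
Since P[∪ A_i] ≤ 1/7 < 1, the complement has P[∩ A_i^c] ≥ 1 − 1/7 = 6/7 > 0, so some outcome avoids every A_i.

30·p = 1/7 ≈ 0.1428571; existence CERTIFIED by the union bound.
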